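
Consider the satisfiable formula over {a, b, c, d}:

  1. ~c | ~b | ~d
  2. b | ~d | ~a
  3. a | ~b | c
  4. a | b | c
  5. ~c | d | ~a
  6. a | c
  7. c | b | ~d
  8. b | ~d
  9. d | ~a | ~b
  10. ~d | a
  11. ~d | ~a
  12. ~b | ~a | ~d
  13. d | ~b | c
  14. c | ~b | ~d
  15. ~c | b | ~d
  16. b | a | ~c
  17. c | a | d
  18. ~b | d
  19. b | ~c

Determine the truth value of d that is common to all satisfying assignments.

False

Suppose d = 1.
Unit clause (b) forces b = 1.
Unit clause (~c) forces c = 0.
That conflicts with the unit clause (c).
So every satisfying assignment has d = False.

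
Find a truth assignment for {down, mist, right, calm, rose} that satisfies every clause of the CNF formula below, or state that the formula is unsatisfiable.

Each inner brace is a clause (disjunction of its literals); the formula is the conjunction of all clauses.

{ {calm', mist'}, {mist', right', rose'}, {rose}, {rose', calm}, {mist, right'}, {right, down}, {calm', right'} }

down: 1,  mist: 0,  right: 0,  calm: 1,  rose: 1

(rose) alone gives rose = 1.
(calm) alone gives calm = 1.
(mist') alone gives mist = 0.
(right') alone gives right = 0.
(down) alone gives down = 1.
This assignment satisfies each clause.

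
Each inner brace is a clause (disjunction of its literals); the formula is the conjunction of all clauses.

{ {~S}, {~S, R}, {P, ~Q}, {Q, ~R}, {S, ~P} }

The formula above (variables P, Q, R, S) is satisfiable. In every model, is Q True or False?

False

Suppose Q = 1.
(~S) alone gives S = 0.
(P) alone gives P = 1.
Now (~P) is unsatisfied and unit — conflict.
So every satisfying assignment has Q = False.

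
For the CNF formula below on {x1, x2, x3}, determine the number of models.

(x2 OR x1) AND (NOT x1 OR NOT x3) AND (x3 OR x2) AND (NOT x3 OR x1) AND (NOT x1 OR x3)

1

There are 2^3 = 8 truth assignments over (x1, x2, x3).
Check each against the 5 clauses (columns in the order x1, x2, x3):
  F F F  ✗ fails (x2 OR x1)
  F F T  ✗ fails (x2 OR x1)
  F T F  ✓ satisfies all
  F T T  ✗ fails (NOT x3 OR x1)
  T F F  ✗ fails (x3 OR x2)
  T F T  ✗ fails (NOT x1 OR NOT x3)
  T T F  ✗ fails (NOT x1 OR x3)
  T T T  ✗ fails (NOT x1 OR NOT x3)
1 of the 8 rows is a model.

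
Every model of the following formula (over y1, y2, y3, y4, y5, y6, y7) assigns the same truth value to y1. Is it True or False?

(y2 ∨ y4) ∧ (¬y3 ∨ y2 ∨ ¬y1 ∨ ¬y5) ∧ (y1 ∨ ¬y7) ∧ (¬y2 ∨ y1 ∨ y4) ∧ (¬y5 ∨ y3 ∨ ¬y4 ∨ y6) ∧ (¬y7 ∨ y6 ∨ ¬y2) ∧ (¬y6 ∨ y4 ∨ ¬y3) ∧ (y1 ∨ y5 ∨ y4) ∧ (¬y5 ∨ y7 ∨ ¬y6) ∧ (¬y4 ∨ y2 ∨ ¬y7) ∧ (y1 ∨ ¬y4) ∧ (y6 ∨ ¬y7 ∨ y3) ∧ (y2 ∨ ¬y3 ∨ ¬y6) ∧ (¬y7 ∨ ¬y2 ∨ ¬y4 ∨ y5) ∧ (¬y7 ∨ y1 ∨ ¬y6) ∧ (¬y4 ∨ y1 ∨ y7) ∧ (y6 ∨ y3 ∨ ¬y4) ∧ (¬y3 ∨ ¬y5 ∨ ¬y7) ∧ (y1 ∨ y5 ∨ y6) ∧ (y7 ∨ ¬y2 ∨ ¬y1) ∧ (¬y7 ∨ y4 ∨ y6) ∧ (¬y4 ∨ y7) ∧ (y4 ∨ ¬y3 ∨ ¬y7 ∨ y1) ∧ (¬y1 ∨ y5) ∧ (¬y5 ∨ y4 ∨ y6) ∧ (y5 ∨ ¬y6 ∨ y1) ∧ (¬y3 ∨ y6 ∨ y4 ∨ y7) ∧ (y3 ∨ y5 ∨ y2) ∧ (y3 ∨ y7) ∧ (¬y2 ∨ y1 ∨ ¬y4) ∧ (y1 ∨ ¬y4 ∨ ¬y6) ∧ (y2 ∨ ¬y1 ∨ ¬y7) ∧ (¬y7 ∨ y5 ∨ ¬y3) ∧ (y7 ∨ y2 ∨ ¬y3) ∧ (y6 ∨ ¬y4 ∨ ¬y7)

True

Suppose y1 = False.
From the singleton clause (¬y7), y7 = False.
From the singleton clause (¬y4), y4 = False.
From the singleton clause (y2), y2 = True.
But (¬y2) is also a unit clause — contradiction.
So every satisfying assignment has y1 = True.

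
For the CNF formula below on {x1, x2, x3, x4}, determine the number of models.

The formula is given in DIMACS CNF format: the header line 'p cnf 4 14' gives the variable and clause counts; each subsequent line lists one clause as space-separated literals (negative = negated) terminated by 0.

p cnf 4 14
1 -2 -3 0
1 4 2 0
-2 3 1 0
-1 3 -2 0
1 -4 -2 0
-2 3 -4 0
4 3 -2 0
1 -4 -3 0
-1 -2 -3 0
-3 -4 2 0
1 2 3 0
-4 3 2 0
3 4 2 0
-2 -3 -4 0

There are 2^4 = 16 truth assignments over (x1, x2, x3, x4).
Check each against the 14 clauses (columns in the order x1, x2, x3, x4):
  F F F F  ✗ fails (x1 ∨ x4 ∨ x2)
  F F F T  ✗ fails (x1 ∨ x2 ∨ x3)
  F F T F  ✗ fails (x1 ∨ x4 ∨ x2)
  F F T T  ✗ fails (x1 ∨ ¬x4 ∨ ¬x3)
  F T F F  ✗ fails (¬x2 ∨ x3 ∨ x1)
  F T F T  ✗ fails (¬x2 ∨ x3 ∨ x1)
  F T T F  ✗ fails (x1 ∨ ¬x2 ∨ ¬x3)
  F T T T  ✗ fails (x1 ∨ ¬x2 ∨ ¬x3)
  T F F F  ✗ fails (x3 ∨ x4 ∨ x2)
  T F F T  ✗ fails (¬x4 ∨ x3 ∨ x2)
  T F T F  ✓ satisfies all
  T F T T  ✗ fails (¬x3 ∨ ¬x4 ∨ x2)
  T T F F  ✗ fails (¬x1 ∨ x3 ∨ ¬x2)
  T T F T  ✗ fails (¬x1 ∨ x3 ∨ ¬x2)
  T T T F  ✗ fails (¬x1 ∨ ¬x2 ∨ ¬x3)
  T T T T  ✗ fails (¬x1 ∨ ¬x2 ∨ ¬x3)
1 of the 16 rows is a model.

1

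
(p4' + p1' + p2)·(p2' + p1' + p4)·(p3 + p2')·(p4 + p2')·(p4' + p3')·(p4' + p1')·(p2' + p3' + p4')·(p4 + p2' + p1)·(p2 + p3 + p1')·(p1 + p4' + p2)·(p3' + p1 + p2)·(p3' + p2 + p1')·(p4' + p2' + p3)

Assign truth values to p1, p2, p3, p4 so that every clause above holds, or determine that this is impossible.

p1: 0, p2: 0, p3: 0, p4: 0

Suppose p3 = 0.
The clause (p2') is unit, so p2 = 0.
The clause (p1') is unit, so p1 = 0.
The clause (p4') is unit, so p4 = 0.
All clauses are satisfied.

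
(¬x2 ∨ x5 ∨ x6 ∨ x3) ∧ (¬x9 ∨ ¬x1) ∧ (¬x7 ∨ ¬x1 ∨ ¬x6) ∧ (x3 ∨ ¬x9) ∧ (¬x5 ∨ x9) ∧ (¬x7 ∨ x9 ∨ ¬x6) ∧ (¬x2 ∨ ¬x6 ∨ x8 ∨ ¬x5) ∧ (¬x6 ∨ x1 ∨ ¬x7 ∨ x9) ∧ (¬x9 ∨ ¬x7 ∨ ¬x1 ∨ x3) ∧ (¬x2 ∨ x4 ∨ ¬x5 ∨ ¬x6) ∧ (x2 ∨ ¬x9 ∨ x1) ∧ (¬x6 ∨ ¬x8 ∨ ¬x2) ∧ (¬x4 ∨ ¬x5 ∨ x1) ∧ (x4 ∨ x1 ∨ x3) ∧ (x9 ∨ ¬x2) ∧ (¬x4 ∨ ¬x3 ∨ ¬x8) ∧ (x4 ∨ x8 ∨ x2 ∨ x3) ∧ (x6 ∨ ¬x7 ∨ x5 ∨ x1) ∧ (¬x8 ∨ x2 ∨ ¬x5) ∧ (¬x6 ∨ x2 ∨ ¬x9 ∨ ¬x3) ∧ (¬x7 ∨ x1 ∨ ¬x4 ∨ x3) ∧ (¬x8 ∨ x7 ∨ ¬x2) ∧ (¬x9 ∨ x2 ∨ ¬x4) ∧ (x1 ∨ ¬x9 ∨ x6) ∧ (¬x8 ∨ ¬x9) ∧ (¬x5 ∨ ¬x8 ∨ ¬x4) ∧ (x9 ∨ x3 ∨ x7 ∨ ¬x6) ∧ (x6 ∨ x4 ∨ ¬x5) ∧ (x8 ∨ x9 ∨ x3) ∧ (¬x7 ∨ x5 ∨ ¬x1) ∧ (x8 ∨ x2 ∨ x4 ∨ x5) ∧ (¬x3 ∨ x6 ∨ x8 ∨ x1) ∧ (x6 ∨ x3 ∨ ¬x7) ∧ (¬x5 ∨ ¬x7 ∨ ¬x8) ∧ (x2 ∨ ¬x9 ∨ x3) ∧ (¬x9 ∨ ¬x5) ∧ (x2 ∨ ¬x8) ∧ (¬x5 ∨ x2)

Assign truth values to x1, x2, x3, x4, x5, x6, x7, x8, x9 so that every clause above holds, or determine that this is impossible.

x1 ↦ False,  x2 ↦ True,  x3 ↦ True,  x4 ↦ True,  x5 ↦ False,  x6 ↦ True,  x7 ↦ True,  x8 ↦ False,  x9 ↦ True

Suppose x9 = True.
From the singleton clause (¬x1), x1 = False.
From the singleton clause (x3), x3 = True.
From the singleton clause (x2), x2 = True.
From the singleton clause (x6), x6 = True.
From the singleton clause (¬x8), x8 = False.
From the singleton clause (¬x5), x5 = False.
All clauses hold; x4, x7 can take either value.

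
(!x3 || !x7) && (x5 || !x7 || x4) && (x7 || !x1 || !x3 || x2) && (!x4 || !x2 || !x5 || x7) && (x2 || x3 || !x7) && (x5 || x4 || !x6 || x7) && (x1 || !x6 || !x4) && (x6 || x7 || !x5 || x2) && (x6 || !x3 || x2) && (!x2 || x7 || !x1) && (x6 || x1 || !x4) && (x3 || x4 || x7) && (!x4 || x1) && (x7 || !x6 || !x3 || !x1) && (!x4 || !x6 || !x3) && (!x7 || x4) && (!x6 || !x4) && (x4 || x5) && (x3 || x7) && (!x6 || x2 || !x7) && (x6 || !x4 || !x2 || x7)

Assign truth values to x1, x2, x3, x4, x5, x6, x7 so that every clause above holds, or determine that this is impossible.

x1=false, x2=true, x3=true, x4=false, x5=true, x6=true, x7=false

Case x3 = true:
(!x7) alone gives x7 = false.
Case x1 = false:
(!x4) alone gives x4 = false.
(x5) alone gives x5 = true.
Case x6 = true:
No clause remains; x2 is free.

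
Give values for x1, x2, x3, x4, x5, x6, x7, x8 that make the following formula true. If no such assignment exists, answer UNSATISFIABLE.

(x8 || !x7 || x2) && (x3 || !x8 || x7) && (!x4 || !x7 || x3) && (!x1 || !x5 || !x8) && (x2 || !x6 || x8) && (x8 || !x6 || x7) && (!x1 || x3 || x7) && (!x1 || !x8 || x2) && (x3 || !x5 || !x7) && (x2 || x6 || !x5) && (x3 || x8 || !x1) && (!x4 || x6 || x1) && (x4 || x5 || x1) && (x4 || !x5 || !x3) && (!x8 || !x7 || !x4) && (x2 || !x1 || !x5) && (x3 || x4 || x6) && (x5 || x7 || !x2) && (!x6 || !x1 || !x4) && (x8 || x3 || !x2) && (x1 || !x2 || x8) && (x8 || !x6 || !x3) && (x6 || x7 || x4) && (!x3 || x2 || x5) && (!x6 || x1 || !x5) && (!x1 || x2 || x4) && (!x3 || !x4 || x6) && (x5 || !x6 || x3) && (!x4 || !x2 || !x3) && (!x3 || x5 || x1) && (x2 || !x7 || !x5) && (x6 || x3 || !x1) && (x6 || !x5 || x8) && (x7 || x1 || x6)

x1: true; x2: true; x3: true; x4: false; x5: false; x6: true; x7: true; x8: true

Try x8 = true.
Try x3 = true.
Try x1 = true.
Unit clause (!x5) forces x5 = false.
Unit clause (x2) forces x2 = true.
Unit clause (x7) forces x7 = true.
Unit clause (!x4) forces x4 = false.
No clause remains; x6 is free.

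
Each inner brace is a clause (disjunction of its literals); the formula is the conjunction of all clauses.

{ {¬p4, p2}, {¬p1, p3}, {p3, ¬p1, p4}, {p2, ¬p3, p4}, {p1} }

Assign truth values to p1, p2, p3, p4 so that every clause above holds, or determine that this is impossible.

From the singleton clause (p1), p1 = True.
From the singleton clause (p3), p3 = True.
Branch on p4: set p4 = False.
From the singleton clause (p2), p2 = True.
All clauses are satisfied.

p1=True; p2=True; p3=True; p4=False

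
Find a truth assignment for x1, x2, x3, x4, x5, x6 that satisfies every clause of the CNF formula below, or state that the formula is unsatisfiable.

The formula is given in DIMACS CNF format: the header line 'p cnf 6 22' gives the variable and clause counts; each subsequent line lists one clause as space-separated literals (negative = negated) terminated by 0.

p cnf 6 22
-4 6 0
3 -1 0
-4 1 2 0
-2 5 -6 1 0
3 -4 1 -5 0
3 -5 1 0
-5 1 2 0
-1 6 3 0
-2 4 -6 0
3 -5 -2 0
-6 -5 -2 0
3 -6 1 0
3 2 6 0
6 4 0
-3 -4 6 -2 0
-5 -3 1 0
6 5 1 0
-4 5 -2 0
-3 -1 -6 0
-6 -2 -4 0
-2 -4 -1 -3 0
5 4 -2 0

x1: False; x2: False; x3: True; x4: False; x5: False; x6: True

Try x4 = False.
The clause (x6) is unit, so x6 = True.
The clause (¬x2) is unit, so x2 = False.
Try x3 = True.
The clause (¬x1) is unit, so x1 = False.
The clause (¬x5) is unit, so x5 = False.
All clauses are satisfied.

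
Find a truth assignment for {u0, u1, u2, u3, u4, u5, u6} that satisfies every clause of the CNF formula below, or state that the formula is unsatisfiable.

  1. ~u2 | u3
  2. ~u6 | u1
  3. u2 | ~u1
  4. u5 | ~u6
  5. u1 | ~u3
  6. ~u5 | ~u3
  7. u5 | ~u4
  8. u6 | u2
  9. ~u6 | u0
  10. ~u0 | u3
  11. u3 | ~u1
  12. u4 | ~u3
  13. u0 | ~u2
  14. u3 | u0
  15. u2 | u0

UNSATISFIABLE

Case u2 = 0:
Unit clause (~u1) forces u1 = 0.
Unit clause (~u6) forces u6 = 0.
Now (u6) is unsatisfied and unit — conflict.
So u2 must be the other value — set u2 = 1.
Unit clause (u3) forces u3 = 1.
Unit clause (u1) forces u1 = 1.
Unit clause (~u5) forces u5 = 0.
Unit clause (~u6) forces u6 = 0.
Unit clause (~u4) forces u4 = 0.
Now (u4) is unsatisfied and unit — conflict.
Either choice for u2 ends in contradiction.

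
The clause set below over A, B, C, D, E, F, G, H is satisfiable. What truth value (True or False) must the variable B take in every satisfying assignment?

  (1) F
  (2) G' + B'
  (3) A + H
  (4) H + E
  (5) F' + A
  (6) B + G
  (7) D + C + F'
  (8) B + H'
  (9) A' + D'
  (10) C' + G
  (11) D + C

Suppose B = 1.
From the singleton clause (F), F = 1.
From the singleton clause (G'), G = 0.
From the singleton clause (A), A = 1.
From the singleton clause (D'), D = 0.
From the singleton clause (C), C = 1.
Now (C') is unsatisfied and unit — conflict.
So every satisfying assignment has B = False.

False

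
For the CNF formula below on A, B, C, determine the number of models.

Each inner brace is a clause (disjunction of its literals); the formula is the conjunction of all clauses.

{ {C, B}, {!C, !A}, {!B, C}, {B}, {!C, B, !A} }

There are 2^3 = 8 truth assignments over (A, B, C).
Check each against the 5 clauses (columns in the order A, B, C):
  F F F  ✗ fails (C || B)
  F F T  ✗ fails (B)
  F T F  ✗ fails (!B || C)
  F T T  ✓ satisfies all
  T F F  ✗ fails (C || B)
  T F T  ✗ fails (!C || !A)
  T T F  ✗ fails (!B || C)
  T T T  ✗ fails (!C || !A)
1 of the 8 rows is a model.

1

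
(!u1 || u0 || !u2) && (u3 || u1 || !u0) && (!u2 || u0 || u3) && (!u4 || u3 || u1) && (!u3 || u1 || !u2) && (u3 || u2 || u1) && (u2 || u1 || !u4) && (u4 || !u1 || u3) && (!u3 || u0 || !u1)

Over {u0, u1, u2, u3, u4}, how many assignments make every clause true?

There are 2^5 = 32 truth assignments over (u0, u1, u2, u3, u4).
Split on u4. With u4 = true, the clauses containing u4 are satisfied and !u4 drops from the rest; 5 of the 2^4 = 16 assignments to the other variables satisfy what remains.
With u4 = false, by the same count on the reduced clause set, 4 assignments work.
(One model: u0=F, u1=F, u2=F, u3=T, u4=F.)
Total: 5 + 4 = 9.

9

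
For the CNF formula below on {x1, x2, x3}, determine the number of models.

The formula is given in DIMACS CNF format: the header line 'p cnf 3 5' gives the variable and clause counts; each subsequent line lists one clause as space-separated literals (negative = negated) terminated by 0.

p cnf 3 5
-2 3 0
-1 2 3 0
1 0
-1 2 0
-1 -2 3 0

There are 2^3 = 8 truth assignments over (x1, x2, x3).
Split on x2. With x2 = True, the clauses containing x2 are satisfied and ¬x2 drops from the rest; 1 of the 2^2 = 4 assignments to the other variables satisfy what remains.
With x2 = False, by the same count on the reduced clause set, 0 assignments work.
(One model: x1=T, x2=T, x3=T.)
Total: 1 + 0 = 1.

1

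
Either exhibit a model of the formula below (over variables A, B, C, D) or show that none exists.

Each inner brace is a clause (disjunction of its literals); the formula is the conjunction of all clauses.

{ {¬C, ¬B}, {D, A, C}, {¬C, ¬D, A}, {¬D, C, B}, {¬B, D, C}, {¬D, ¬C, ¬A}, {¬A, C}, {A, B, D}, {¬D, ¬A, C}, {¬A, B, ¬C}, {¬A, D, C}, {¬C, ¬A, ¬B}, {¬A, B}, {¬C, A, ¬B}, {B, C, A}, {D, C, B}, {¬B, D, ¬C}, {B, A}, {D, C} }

A=False, B=True, C=False, D=True

Try C = False.
Unit clause (¬A) forces A = False.
Unit clause (D) forces D = True.
Unit clause (B) forces B = True.
All clauses are satisfied.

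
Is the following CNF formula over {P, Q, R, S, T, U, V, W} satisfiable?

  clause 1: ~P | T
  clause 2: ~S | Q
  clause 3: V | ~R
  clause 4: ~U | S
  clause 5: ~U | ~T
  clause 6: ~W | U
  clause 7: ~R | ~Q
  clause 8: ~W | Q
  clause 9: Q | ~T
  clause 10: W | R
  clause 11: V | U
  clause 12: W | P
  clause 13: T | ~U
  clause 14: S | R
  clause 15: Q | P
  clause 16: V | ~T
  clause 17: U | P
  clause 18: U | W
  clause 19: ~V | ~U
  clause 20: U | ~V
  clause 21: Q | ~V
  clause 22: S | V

Try P = 0.
From the singleton clause (W), W = 1.
From the singleton clause (U), U = 1.
From the singleton clause (S), S = 1.
From the singleton clause (Q), Q = 1.
From the singleton clause (~T), T = 0.
Now (T) is unsatisfied and unit — conflict.
Undo P and try P = 1.
From the singleton clause (T), T = 1.
From the singleton clause (~U), U = 0.
From the singleton clause (~W), W = 0.
Now (W) is unsatisfied and unit — conflict.
Neither P = 1 nor P = 0 works.
No assignment satisfies every clause.

Unsatisfiable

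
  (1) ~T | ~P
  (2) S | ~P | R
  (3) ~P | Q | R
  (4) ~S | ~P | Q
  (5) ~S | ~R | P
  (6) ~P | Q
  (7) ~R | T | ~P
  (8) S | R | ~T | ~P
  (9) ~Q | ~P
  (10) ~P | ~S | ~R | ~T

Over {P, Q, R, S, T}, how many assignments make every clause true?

12

There are 2^5 = 32 truth assignments over (P, Q, R, S, T).
Split on Q. With Q = 1, the clauses containing Q are satisfied and ~Q drops from the rest; 6 of the 2^4 = 16 assignments to the other variables satisfy what remains.
With Q = 0, by the same count on the reduced clause set, 6 assignments work.
(One model: P=F, Q=F, R=F, S=F, T=F.)
Total: 6 + 6 = 12.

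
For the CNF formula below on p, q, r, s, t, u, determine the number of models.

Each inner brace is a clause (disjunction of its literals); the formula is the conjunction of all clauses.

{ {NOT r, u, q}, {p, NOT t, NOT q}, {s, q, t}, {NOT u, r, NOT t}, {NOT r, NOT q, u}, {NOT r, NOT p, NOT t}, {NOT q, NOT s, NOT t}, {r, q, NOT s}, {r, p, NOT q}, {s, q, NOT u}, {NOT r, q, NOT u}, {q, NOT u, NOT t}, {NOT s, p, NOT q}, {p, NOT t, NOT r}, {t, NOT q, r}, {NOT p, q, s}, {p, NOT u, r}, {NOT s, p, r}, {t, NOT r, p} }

4

There are 2^6 = 64 truth assignments over (p, q, r, s, t, u).
Split on q. With q = true, the clauses containing q are satisfied and NOT q drops from the rest; 3 of the 2^5 = 32 assignments to the other variables satisfy what remains.
With q = false, by the same count on the reduced clause set, 1 assignment works.
(One model: p=F, q=F, r=F, s=F, t=T, u=F.)
Total: 3 + 1 = 4.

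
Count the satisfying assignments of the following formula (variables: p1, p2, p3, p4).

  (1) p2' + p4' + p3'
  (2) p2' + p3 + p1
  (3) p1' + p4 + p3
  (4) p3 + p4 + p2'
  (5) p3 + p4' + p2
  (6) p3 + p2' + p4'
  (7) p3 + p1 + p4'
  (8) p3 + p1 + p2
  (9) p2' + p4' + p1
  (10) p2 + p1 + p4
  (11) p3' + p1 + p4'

There are 2^4 = 16 truth assignments over (p1, p2, p3, p4).
Check each against the 11 clauses (columns in the order p1, p2, p3, p4):
  F F F F  ✗ fails (p3 + p1 + p2)
  F F F T  ✗ fails (p3 + p4' + p2)
  F F T F  ✗ fails (p2 + p1 + p4)
  F F T T  ✗ fails (p3' + p1 + p4')
  F T F F  ✗ fails (p2' + p3 + p1)
  F T F T  ✗ fails (p2' + p3 + p1)
  F T T F  ✓ satisfies all
  F T T T  ✗ fails (p2' + p4' + p3')
  T F F F  ✗ fails (p1' + p4 + p3)
  T F F T  ✗ fails (p3 + p4' + p2)
  T F T F  ✓ satisfies all
  T F T T  ✓ satisfies all
  T T F F  ✗ fails (p1' + p4 + p3)
  T T F T  ✗ fails (p3 + p2' + p4')
  T T T F  ✓ satisfies all
  T T T T  ✗ fails (p2' + p4' + p3')
4 of the 16 rows are models.

4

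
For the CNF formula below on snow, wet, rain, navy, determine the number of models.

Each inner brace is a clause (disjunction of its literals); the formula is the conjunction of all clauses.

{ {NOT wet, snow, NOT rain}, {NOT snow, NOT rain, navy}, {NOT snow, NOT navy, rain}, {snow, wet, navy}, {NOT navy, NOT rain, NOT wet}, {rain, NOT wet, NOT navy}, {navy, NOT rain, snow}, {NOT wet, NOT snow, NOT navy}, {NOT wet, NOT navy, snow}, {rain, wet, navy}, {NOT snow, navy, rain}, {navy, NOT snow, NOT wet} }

4

There are 2^4 = 16 truth assignments over (snow, wet, rain, navy).
Check each against the 12 clauses (columns in the order snow, wet, rain, navy):
  F F F F  ✗ fails (snow OR wet OR navy)
  F F F T  ✓ satisfies all
  F F T F  ✗ fails (snow OR wet OR navy)
  F F T T  ✓ satisfies all
  F T F F  ✓ satisfies all
  F T F T  ✗ fails (rain OR NOT wet OR NOT navy)
  F T T F  ✗ fails (NOT wet OR snow OR NOT rain)
  F T T T  ✗ fails (NOT wet OR snow OR NOT rain)
  T F F F  ✗ fails (rain OR wet OR navy)
  T F F T  ✗ fails (NOT snow OR NOT navy OR rain)
  T F T F  ✗ fails (NOT snow OR NOT rain OR navy)
  T F T T  ✓ satisfies all
  T T F F  ✗ fails (NOT snow OR navy OR rain)
  T T F T  ✗ fails (NOT snow OR NOT navy OR rain)
  T T T F  ✗ fails (NOT snow OR NOT rain OR navy)
  T T T T  ✗ fails (NOT navy OR NOT rain OR NOT wet)
4 of the 16 rows are models.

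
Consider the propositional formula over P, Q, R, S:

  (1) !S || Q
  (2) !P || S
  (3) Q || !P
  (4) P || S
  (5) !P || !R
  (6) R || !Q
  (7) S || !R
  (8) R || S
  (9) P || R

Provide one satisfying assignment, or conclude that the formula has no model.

Case S = true:
From the singleton clause (Q), Q = true.
From the singleton clause (R), R = true.
From the singleton clause (!P), P = false.
This assignment satisfies each clause.

P ↦ false,  Q ↦ true,  R ↦ true,  S ↦ true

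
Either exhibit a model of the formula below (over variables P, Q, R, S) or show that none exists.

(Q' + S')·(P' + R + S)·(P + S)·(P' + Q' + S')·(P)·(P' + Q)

Unit clause (P) forces P = 1.
Unit clause (Q) forces Q = 1.
Unit clause (S') forces S = 0.
Unit clause (R) forces R = 1.
All clauses are satisfied.

P ↦ 1,  Q ↦ 1,  R ↦ 1,  S ↦ 0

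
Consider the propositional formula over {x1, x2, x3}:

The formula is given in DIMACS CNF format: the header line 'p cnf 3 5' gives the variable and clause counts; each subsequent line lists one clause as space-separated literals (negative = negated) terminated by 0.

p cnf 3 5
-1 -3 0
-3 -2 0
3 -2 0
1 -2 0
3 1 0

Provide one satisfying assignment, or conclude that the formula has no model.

Suppose x1 = False.
From the singleton clause (¬x2), x2 = False.
From the singleton clause (x3), x3 = True.
Every clause now holds.

x1 ↦ False, x2 ↦ False, x3 ↦ True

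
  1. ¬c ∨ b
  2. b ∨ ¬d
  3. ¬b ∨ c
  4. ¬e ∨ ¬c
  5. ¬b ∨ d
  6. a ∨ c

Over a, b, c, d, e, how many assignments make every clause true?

There are 2^5 = 32 truth assignments over (a, b, c, d, e).
Split on d. With d = True, the clauses containing d are satisfied and ¬d drops from the rest; 2 of the 2^4 = 16 assignments to the other variables satisfy what remains.
With d = False, by the same count on the reduced clause set, 2 assignments work.
Total: 2 + 2 = 4.

4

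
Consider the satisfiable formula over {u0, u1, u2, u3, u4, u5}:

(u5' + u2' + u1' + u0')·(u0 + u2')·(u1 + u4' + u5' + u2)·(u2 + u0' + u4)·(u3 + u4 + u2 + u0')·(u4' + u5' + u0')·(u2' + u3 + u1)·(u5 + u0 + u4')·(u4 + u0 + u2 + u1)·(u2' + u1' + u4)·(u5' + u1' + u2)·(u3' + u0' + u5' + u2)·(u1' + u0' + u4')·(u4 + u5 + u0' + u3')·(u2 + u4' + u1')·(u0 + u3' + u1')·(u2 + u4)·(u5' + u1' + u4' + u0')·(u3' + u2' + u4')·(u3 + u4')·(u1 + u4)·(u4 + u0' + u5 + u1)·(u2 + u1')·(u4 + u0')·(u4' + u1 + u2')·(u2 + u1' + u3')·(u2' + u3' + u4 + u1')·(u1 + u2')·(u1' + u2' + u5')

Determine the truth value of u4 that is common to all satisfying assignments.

Suppose u4 = 0.
The clause (u2) is unit, so u2 = 1.
The clause (u0) is unit, so u0 = 1.
But (u0') is also a unit clause — contradiction.
So every satisfying assignment has u4 = True.

True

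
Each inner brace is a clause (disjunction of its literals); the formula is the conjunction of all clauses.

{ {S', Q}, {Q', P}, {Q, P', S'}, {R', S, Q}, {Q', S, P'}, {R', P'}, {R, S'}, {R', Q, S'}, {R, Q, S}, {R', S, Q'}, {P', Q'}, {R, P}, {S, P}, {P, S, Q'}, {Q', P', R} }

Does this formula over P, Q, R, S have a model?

Unsatisfiable

Case S = 0:
Unit clause (P) forces P = 1.
Unit clause (Q') forces Q = 0.
Unit clause (R') forces R = 0.
Now (R) is unsatisfied and unit — conflict.
That branch fails; take S = 1 instead.
Unit clause (Q) forces Q = 1.
Unit clause (P) forces P = 1.
Now (P') is unsatisfied and unit — conflict.
Both values of S lead to a conflict.
No assignment satisfies every clause.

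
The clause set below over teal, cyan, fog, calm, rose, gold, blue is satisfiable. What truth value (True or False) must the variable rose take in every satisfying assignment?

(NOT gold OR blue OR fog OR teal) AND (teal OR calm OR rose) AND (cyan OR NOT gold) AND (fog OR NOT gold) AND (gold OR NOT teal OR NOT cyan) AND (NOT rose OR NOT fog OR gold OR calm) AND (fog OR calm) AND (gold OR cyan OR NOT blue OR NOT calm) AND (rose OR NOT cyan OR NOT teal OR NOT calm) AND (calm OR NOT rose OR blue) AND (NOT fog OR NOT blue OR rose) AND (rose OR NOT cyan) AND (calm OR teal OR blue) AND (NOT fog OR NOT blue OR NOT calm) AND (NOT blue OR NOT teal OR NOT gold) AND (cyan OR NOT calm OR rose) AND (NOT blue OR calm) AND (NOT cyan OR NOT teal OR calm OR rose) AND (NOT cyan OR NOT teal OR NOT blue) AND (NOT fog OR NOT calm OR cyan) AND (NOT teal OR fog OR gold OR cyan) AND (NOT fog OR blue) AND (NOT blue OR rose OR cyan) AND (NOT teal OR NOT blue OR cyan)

True

Suppose rose = false.
From the singleton clause (NOT cyan), cyan = false.
From the singleton clause (NOT gold), gold = false.
From the singleton clause (NOT calm), calm = false.
From the singleton clause (teal), teal = true.
From the singleton clause (fog), fog = true.
From the singleton clause (NOT blue), blue = false.
Now (blue) is unsatisfied and unit — conflict.
So every satisfying assignment has rose = True.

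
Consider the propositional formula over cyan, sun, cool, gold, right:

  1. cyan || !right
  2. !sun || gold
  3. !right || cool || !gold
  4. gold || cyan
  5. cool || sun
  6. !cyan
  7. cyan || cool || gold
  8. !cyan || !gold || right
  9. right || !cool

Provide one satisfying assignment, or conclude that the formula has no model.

cyan: false, sun: true, cool: false, gold: true, right: false

(!cyan) alone gives cyan = false.
(!right) alone gives right = false.
(gold) alone gives gold = true.
(!cool) alone gives cool = false.
(sun) alone gives sun = true.
Every clause now holds.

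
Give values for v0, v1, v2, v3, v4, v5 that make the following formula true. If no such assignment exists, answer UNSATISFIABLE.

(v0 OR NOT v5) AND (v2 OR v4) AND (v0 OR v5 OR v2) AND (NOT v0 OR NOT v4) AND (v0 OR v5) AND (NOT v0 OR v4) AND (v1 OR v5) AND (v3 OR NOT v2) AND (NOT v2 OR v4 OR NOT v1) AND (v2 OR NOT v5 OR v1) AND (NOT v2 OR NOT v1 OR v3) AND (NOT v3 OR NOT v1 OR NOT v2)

Case v0 = true:
The clause (NOT v4) is unit, so v4 = false.
That conflicts with the unit clause (v4).
Undo v0 and try v0 = false.
The clause (NOT v5) is unit, so v5 = false.
That conflicts with the unit clause (v5).
Neither v0 = true nor v0 = false works.

UNSATISFIABLE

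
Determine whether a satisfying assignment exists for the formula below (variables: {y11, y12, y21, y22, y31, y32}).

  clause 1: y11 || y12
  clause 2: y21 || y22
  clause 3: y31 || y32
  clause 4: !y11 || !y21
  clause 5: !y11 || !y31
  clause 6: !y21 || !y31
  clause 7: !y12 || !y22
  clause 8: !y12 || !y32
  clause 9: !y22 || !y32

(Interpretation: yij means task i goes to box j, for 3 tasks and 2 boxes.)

No, unsatisfiable

Branch on y11: set y11 = true.
The clause (!y21) is unit, so y21 = false.
The clause (y22) is unit, so y22 = true.
The clause (!y31) is unit, so y31 = false.
The clause (y32) is unit, so y32 = true.
But (!y32) is also a unit clause — contradiction.
Undo y11 and try y11 = false.
The clause (y12) is unit, so y12 = true.
The clause (!y22) is unit, so y22 = false.
The clause (y21) is unit, so y21 = true.
The clause (!y31) is unit, so y31 = false.
The clause (y32) is unit, so y32 = true.
But (!y32) is also a unit clause — contradiction.
Either choice for y11 ends in contradiction.
No assignment satisfies every clause.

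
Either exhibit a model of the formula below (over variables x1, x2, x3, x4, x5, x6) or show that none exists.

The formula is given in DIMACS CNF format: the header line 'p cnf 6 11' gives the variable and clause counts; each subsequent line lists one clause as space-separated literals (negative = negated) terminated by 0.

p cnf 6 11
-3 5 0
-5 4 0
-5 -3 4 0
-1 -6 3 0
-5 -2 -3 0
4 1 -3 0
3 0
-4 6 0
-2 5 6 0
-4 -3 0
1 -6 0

The clause (x3) is unit, so x3 = True.
The clause (x5) is unit, so x5 = True.
The clause (x4) is unit, so x4 = True.
Now (¬x4) is unsatisfied and unit — conflict.

UNSATISFIABLE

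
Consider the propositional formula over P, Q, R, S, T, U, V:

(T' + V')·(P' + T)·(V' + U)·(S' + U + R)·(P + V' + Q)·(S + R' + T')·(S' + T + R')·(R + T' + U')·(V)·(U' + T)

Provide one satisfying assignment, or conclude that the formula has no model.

UNSATISFIABLE

From the singleton clause (V), V = 1.
From the singleton clause (T'), T = 0.
From the singleton clause (P'), P = 0.
From the singleton clause (U), U = 1.
But (U') is also a unit clause — contradiction.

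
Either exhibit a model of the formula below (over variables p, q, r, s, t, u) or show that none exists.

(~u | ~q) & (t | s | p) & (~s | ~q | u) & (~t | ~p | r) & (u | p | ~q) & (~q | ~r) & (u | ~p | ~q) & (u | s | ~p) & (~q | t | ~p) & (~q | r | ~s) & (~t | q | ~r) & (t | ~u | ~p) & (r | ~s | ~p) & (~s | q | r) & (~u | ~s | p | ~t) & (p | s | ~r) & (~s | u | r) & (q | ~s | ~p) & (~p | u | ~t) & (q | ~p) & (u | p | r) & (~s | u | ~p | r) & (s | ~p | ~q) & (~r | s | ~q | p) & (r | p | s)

p ↦ 0, q ↦ 0, r ↦ 1, s ↦ 1, t ↦ 0, u ↦ 1

Case u = 1:
(~q) alone gives q = 0.
(~p) alone gives p = 0.
Case t = 0:
(s) alone gives s = 1.
(r) alone gives r = 1.
All clauses are satisfied.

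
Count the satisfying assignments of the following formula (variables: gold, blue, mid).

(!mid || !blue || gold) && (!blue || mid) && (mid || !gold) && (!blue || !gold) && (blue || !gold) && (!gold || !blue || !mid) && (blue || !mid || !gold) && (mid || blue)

There are 2^3 = 8 truth assignments over (gold, blue, mid).
Split on blue. With blue = true, the clauses containing blue are satisfied and !blue drops from the rest; 0 of the 2^2 = 4 assignments to the other variables satisfy what remains.
With blue = false, by the same count on the reduced clause set, 1 assignment works.
(One model: gold=F, blue=F, mid=T.)
Total: 0 + 1 = 1.

1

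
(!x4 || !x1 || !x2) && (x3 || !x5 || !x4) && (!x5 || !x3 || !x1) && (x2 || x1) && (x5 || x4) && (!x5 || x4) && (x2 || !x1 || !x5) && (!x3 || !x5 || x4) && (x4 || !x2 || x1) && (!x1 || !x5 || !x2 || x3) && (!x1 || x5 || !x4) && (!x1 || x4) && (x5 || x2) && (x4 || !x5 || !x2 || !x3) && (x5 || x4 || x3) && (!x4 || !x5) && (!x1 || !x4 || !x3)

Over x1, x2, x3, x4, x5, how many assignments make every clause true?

There are 2^5 = 32 truth assignments over (x1, x2, x3, x4, x5).
Split on x1. With x1 = true, the clauses containing x1 are satisfied and !x1 drops from the rest; 0 of the 2^4 = 16 assignments to the other variables satisfy what remains.
With x1 = false, by the same count on the reduced clause set, 2 assignments work.
(One model: x1=F, x2=T, x3=F, x4=T, x5=F.)
Total: 0 + 2 = 2.

2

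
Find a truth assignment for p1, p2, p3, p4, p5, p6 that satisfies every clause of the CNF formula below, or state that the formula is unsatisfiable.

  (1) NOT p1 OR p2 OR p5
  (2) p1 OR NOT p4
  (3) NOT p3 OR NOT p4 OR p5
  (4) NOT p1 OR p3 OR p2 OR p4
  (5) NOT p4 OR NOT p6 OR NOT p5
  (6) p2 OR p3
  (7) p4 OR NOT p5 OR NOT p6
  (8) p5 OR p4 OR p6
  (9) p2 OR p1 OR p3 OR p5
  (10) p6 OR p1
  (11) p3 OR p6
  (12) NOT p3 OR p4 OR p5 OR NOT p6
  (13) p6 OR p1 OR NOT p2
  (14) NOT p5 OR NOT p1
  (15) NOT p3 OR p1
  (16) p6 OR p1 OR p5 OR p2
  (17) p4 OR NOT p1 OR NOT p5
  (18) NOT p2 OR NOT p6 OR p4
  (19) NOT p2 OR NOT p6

UNSATISFIABLE

Suppose p1 = true.
From the singleton clause (NOT p5), p5 = false.
From the singleton clause (p2), p2 = true.
From the singleton clause (NOT p6), p6 = false.
From the singleton clause (p4), p4 = true.
From the singleton clause (NOT p3), p3 = false.
But (p3) is also a unit clause — contradiction.
Backtrack on p1: now try p1 = false.
From the singleton clause (NOT p4), p4 = false.
From the singleton clause (p6), p6 = true.
From the singleton clause (NOT p5), p5 = false.
From the singleton clause (NOT p3), p3 = false.
From the singleton clause (p2), p2 = true.
But (NOT p2) is also a unit clause — contradiction.
Both values of p1 lead to a conflict.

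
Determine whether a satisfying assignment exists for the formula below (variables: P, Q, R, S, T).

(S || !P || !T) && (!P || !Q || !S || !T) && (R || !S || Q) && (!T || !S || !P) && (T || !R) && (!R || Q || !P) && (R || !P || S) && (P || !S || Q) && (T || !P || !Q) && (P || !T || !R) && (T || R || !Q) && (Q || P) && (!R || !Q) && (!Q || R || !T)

No, unsatisfiable

Suppose T = true.
Suppose S = true.
The clause (!P) is unit, so P = false.
The clause (Q) is unit, so Q = true.
The clause (!R) is unit, so R = false.
That conflicts with the unit clause (R).
So S must be the other value — set S = false.
The clause (!P) is unit, so P = false.
The clause (!R) is unit, so R = false.
The clause (Q) is unit, so Q = true.
That conflicts with the unit clause (!Q).
Neither S = true nor S = false works.
So T must be the other value — set T = false.
The clause (!R) is unit, so R = false.
The clause (!Q) is unit, so Q = false.
The clause (!S) is unit, so S = false.
The clause (!P) is unit, so P = false.
That conflicts with the unit clause (P).
Neither T = true nor T = false works.
No assignment satisfies every clause.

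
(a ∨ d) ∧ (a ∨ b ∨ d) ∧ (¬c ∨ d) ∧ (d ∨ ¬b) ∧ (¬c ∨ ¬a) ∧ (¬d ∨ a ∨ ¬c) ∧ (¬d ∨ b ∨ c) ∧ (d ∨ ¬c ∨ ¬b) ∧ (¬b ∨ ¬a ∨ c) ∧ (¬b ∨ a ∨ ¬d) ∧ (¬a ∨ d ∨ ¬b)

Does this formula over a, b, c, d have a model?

Yes

Case a = True:
Unit clause (¬c) forces c = False.
Unit clause (¬b) forces b = False.
Unit clause (¬d) forces d = False.
This assignment satisfies each clause.
A satisfying assignment: a: True,  b: False,  c: False,  d: False.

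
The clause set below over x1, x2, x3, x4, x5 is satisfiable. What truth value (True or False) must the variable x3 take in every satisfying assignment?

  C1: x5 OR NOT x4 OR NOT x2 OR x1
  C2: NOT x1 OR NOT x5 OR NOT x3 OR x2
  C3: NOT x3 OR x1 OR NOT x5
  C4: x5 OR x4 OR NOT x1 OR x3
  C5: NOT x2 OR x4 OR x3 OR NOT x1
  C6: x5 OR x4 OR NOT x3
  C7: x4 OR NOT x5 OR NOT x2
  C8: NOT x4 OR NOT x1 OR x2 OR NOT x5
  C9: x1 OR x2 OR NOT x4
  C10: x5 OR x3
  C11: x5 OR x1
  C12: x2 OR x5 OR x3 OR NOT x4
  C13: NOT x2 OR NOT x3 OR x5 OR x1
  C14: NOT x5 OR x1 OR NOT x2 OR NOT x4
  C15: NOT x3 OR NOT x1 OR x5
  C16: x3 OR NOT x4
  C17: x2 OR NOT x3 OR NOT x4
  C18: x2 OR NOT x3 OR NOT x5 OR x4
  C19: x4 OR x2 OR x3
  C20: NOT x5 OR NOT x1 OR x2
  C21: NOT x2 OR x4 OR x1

True

Suppose x3 = false.
From the singleton clause (x5), x5 = true.
From the singleton clause (NOT x4), x4 = false.
From the singleton clause (NOT x2), x2 = false.
That conflicts with the unit clause (x2).
So every satisfying assignment has x3 = True.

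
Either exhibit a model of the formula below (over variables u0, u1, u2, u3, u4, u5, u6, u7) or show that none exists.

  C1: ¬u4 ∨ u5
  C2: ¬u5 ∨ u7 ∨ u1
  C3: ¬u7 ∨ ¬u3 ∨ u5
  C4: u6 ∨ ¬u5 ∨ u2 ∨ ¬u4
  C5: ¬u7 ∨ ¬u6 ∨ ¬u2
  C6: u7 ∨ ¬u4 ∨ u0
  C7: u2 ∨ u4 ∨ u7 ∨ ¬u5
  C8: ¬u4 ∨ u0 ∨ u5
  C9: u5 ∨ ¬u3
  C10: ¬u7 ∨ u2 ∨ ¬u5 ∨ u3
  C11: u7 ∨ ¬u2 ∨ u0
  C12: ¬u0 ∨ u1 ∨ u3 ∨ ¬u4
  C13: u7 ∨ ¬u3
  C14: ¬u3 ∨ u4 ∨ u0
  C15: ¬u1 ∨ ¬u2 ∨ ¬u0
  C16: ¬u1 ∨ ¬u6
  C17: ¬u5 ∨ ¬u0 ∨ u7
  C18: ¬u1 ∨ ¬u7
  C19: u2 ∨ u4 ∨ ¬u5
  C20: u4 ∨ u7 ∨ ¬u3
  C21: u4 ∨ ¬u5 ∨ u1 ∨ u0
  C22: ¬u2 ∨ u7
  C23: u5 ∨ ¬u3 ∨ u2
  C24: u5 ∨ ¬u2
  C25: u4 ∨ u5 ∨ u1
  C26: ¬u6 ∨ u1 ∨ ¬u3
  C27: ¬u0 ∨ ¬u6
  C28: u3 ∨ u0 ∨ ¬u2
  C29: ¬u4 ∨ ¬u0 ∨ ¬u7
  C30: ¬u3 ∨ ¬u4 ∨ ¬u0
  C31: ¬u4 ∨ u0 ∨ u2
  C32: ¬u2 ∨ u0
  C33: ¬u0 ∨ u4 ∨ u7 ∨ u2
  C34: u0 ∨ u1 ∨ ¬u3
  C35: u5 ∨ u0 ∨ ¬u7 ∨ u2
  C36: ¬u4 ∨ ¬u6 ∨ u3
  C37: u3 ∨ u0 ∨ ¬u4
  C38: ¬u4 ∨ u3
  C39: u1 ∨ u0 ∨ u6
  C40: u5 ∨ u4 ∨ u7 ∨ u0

Suppose u4 = False.
Suppose u5 = True.
Unit clause (u2) forces u2 = True.
Unit clause (u7) forces u7 = True.
Unit clause (¬u6) forces u6 = False.
Unit clause (¬u1) forces u1 = False.
Unit clause (u0) forces u0 = True.
Every clause is now satisfied; u3 is unconstrained.

u0 ↦ True,  u1 ↦ False,  u2 ↦ True,  u3 ↦ False,  u4 ↦ False,  u5 ↦ True,  u6 ↦ False,  u7 ↦ True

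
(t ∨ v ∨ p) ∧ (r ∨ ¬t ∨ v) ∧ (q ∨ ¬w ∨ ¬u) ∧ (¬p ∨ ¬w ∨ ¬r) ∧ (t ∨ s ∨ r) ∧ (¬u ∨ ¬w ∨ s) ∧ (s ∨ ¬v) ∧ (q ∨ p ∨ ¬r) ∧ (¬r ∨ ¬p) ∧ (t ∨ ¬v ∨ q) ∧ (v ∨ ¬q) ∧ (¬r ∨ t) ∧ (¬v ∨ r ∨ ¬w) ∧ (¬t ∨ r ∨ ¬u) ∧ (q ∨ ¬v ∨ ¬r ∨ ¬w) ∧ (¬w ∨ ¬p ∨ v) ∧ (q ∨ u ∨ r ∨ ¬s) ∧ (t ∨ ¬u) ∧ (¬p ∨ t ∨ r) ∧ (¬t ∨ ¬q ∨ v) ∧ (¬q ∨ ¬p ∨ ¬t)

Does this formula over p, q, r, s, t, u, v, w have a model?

Suppose s = True.
Suppose r = False.
Suppose t = False.
Unit clause (¬u) forces u = False.
Unit clause (q) forces q = True.
Unit clause (v) forces v = True.
Unit clause (¬w) forces w = False.
Unit clause (¬p) forces p = False.
Every clause now holds.
A satisfying assignment: p: False,  q: True,  r: False,  s: True,  t: False,  u: False,  v: True,  w: False.

Yes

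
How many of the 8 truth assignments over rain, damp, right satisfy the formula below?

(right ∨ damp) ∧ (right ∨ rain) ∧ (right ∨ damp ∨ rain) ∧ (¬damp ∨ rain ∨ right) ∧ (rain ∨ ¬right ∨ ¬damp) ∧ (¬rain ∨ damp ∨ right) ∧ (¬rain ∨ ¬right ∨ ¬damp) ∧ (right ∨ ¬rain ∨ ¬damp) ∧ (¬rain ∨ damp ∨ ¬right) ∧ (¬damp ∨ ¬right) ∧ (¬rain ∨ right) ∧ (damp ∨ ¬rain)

1

There are 2^3 = 8 truth assignments over (rain, damp, right).
Check each against the 12 clauses (columns in the order rain, damp, right):
  F F F  ✗ fails (right ∨ damp)
  F F T  ✓ satisfies all
  F T F  ✗ fails (right ∨ rain)
  F T T  ✗ fails (rain ∨ ¬right ∨ ¬damp)
  T F F  ✗ fails (right ∨ damp)
  T F T  ✗ fails (¬rain ∨ damp ∨ ¬right)
  T T F  ✗ fails (right ∨ ¬rain ∨ ¬damp)
  T T T  ✗ fails (¬rain ∨ ¬right ∨ ¬damp)
1 of the 8 rows is a model.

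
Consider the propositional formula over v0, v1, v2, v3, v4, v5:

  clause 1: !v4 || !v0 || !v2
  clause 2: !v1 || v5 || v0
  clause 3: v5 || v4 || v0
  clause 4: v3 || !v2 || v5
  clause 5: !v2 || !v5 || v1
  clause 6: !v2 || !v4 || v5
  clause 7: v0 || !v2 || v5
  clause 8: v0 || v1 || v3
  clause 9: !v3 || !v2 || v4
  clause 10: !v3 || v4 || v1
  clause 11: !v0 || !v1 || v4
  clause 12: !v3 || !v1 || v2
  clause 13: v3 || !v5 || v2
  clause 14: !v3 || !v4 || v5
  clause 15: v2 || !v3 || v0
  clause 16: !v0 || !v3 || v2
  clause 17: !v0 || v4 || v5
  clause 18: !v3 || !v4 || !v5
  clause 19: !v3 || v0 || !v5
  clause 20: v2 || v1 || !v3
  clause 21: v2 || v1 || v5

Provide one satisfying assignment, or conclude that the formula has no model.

Try v4 = true.
Try v0 = true.
The clause (!v2) is unit, so v2 = false.
The clause (!v3) is unit, so v3 = false.
The clause (!v5) is unit, so v5 = false.
The clause (v1) is unit, so v1 = true.
All clauses are satisfied.

v0: true,  v1: true,  v2: false,  v3: false,  v4: true,  v5: false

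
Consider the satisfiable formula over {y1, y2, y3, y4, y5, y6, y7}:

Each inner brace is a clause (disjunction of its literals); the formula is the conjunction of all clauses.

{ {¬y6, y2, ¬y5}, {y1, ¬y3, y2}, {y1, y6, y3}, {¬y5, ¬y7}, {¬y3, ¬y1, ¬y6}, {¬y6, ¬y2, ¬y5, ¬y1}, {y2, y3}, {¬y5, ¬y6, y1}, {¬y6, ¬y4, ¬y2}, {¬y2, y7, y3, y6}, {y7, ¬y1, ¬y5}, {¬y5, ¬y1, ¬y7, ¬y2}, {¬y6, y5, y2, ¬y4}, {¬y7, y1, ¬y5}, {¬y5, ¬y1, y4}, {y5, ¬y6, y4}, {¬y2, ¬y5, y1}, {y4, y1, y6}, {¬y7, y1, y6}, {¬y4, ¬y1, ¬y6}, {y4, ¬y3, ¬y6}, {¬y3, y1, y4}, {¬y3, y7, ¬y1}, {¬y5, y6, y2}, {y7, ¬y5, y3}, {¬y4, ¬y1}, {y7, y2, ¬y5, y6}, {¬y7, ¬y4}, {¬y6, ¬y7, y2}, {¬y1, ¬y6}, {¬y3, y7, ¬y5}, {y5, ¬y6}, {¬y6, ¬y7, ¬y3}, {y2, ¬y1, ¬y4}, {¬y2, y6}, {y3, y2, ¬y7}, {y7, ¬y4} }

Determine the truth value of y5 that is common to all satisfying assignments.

Suppose y5 = True.
The clause (¬y7) is unit, so y7 = False.
The clause (¬y1) is unit, so y1 = False.
The clause (¬y6) is unit, so y6 = False.
The clause (y3) is unit, so y3 = True.
That conflicts with the unit clause (¬y3).
So every satisfying assignment has y5 = False.

False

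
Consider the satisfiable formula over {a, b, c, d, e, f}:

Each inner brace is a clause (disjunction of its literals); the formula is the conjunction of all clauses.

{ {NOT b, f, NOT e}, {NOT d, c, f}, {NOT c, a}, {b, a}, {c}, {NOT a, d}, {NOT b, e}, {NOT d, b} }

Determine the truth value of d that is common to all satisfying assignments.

True

Suppose d = false.
The clause (c) is unit, so c = true.
The clause (a) is unit, so a = true.
But (NOT a) is also a unit clause — contradiction.
So every satisfying assignment has d = True.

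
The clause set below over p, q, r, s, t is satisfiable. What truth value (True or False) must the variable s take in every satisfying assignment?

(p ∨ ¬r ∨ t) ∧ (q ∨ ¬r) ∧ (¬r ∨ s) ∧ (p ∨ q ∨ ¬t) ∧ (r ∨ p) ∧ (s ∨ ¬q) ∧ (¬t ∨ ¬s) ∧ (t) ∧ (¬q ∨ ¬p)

False

Suppose s = True.
(¬t) alone gives t = False.
Now (t) is unsatisfied and unit — conflict.
So every satisfying assignment has s = False.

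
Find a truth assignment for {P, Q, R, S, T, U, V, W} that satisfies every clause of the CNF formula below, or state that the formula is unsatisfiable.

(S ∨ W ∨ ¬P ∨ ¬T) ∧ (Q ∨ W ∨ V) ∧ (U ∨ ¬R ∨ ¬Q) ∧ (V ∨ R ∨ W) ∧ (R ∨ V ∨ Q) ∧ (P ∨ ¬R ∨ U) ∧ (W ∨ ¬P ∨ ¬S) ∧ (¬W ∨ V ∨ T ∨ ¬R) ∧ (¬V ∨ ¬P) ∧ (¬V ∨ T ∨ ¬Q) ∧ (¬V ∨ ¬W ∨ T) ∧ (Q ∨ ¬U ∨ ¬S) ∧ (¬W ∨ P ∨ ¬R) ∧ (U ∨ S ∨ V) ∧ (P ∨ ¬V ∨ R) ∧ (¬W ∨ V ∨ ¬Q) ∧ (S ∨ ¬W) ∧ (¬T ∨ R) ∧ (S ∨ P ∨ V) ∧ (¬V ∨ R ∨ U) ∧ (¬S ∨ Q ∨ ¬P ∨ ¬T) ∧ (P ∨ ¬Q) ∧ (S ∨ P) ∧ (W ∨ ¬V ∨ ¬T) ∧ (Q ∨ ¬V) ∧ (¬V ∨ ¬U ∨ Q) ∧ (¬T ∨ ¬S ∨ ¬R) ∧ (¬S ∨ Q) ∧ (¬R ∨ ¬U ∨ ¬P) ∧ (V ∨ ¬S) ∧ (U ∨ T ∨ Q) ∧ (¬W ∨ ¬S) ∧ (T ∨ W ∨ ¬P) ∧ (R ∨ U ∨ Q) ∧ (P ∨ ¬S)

UNSATISFIABLE

Try V = False.
From the singleton clause (¬S), S = False.
From the singleton clause (U), U = True.
From the singleton clause (¬W), W = False.
From the singleton clause (Q), Q = True.
From the singleton clause (R), R = True.
From the singleton clause (P), P = True.
Now (¬P) is unsatisfied and unit — conflict.
Backtrack on V: now try V = True.
From the singleton clause (¬P), P = False.
From the singleton clause (R), R = True.
From the singleton clause (U), U = True.
From the singleton clause (¬W), W = False.
From the singleton clause (¬Q), Q = False.
Now (Q) is unsatisfied and unit — conflict.
Neither V = True nor V = False works.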